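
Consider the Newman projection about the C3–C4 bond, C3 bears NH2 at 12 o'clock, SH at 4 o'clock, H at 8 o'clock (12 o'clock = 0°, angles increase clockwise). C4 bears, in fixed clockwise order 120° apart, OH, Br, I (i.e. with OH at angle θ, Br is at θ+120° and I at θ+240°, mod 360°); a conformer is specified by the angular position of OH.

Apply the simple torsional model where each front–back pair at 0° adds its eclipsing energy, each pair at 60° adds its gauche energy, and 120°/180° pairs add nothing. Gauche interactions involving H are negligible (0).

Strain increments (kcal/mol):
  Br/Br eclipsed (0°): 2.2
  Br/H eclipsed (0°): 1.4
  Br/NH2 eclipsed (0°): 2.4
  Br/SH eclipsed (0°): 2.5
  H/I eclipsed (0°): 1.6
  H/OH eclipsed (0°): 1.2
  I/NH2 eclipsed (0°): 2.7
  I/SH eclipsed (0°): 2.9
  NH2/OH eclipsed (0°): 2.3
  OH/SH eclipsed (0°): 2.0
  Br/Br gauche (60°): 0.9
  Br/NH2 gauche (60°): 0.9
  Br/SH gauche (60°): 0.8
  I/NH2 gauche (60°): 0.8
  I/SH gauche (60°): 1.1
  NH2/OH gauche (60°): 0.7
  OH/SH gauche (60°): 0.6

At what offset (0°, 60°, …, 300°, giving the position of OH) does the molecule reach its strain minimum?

OH at 0° (eclipsed): NH2–OH eclipsed, SH–Br eclipsed, H–I eclipsed; 2.3 + 2.5 + 1.6 = 6.4 kcal/mol.
OH at 60° (staggered): NH2–OH gauche, NH2–I gauche, SH–OH gauche, SH–Br gauche; 0.7 + 0.8 + 0.6 + 0.8 = 2.9 kcal/mol.
OH at 120° (eclipsed): NH2–I eclipsed, SH–OH eclipsed, H–Br eclipsed; 2.7 + 2.0 + 1.4 = 6.1 kcal/mol.
OH at 180° (staggered): NH2–Br gauche, NH2–I gauche, SH–OH gauche, SH–I gauche; 0.9 + 0.8 + 0.6 + 1.1 = 3.4 kcal/mol.
OH at 240° (eclipsed): NH2–Br eclipsed, SH–I eclipsed, H–OH eclipsed; 2.4 + 2.9 + 1.2 = 6.5 kcal/mol.
OH at 300° (staggered): NH2–OH gauche, NH2–Br gauche, SH–Br gauche, SH–I gauche; 0.7 + 0.9 + 0.8 + 1.1 = 3.5 kcal/mol.
The minimum (2.9 kcal/mol) occurs with OH at 60°.

60°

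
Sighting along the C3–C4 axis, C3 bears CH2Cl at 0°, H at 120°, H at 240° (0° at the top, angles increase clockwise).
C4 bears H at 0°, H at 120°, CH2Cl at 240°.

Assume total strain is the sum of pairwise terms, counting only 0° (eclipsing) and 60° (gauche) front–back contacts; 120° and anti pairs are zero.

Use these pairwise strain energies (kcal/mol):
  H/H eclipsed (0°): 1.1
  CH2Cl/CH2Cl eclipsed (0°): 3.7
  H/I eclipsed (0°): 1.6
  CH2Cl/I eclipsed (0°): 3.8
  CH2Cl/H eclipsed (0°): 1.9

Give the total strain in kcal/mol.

4.9 kcal/mol

This conformer is eclipsed. CH2Cl at 0° is eclipsed with H at 0° (1.9); H at 120° is eclipsed with H at 120° (1.1); H at 240° is eclipsed with CH2Cl at 240° (1.9). Total 4.9 kcal/mol.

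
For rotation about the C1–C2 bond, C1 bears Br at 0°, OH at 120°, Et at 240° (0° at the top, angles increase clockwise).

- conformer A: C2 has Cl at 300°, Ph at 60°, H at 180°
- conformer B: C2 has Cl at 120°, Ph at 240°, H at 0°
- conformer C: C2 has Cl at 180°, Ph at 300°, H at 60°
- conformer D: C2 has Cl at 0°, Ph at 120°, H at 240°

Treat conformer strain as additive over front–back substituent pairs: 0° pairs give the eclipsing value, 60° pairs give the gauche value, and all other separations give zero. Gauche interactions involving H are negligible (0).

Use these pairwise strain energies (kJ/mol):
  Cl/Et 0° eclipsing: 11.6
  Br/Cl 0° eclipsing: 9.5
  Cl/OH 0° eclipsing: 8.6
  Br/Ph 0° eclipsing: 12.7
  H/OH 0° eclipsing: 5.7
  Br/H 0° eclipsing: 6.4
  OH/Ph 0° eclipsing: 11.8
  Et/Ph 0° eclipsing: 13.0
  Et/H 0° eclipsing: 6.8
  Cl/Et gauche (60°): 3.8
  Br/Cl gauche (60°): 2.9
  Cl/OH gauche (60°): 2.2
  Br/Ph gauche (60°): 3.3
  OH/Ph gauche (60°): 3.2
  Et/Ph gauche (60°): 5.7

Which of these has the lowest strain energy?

A (staggered): Br–Cl gauche, Br–Ph gauche, OH–Ph gauche, Et–Cl gauche; 2.9 + 3.3 + 3.2 + 3.8 = 13.2 kJ/mol.
B (eclipsed): Br–H eclipsed, OH–Cl eclipsed, Et–Ph eclipsed; 6.4 + 8.6 + 13.0 = 28.0 kJ/mol.
C (staggered): Br–Ph gauche, OH–Cl gauche, Et–Cl gauche, Et–Ph gauche; 3.3 + 2.2 + 3.8 + 5.7 = 15.0 kJ/mol.
D (eclipsed): Br–Cl eclipsed, OH–Ph eclipsed, Et–H eclipsed; 9.5 + 11.8 + 6.8 = 28.1 kJ/mol.
A has the lowest total (13.2 kJ/mol).

A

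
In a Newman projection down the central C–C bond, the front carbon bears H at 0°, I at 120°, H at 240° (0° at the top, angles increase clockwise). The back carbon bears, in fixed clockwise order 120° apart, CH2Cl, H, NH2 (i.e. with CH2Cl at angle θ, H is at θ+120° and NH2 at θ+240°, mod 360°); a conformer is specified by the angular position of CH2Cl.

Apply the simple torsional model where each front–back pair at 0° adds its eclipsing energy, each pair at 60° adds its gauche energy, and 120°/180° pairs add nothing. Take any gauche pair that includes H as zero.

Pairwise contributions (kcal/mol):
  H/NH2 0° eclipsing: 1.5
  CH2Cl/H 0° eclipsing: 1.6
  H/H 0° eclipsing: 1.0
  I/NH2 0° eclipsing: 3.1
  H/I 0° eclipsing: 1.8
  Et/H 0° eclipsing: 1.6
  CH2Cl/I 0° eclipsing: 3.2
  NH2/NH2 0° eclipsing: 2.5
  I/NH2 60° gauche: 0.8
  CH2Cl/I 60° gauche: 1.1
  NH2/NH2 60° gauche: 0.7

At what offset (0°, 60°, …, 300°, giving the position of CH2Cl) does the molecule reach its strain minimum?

CH2Cl at 0° (eclipsed): H–CH2Cl eclipsed, I–H eclipsed, H–NH2 eclipsed; 1.6 + 1.8 + 1.5 = 4.9 kcal/mol.
CH2Cl at 60° (staggered): I–CH2Cl gauche; 1.1 = 1.1 kcal/mol.
CH2Cl at 120° (eclipsed): H–NH2 eclipsed, I–CH2Cl eclipsed, H–H eclipsed; 1.5 + 3.2 + 1.0 = 5.7 kcal/mol.
CH2Cl at 180° (staggered): I–CH2Cl gauche, I–NH2 gauche; 1.1 + 0.8 = 1.9 kcal/mol.
CH2Cl at 240° (eclipsed): H–H eclipsed, I–NH2 eclipsed, H–CH2Cl eclipsed; 1.0 + 3.1 + 1.6 = 5.7 kcal/mol.
CH2Cl at 300° (staggered): I–NH2 gauche; 0.8 = 0.8 kcal/mol.
The minimum (0.8 kcal/mol) occurs with CH2Cl at 300°.

300°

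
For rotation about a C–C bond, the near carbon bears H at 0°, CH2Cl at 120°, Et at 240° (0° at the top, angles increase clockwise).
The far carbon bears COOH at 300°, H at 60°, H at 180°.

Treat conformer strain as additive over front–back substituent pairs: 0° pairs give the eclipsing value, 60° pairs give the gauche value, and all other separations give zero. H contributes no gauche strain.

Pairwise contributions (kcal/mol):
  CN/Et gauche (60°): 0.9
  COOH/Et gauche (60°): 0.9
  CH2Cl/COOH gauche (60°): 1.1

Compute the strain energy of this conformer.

0.9 kcal/mol

This conformer (staggered): Et–COOH gauche; 0.9 = 0.9 kcal/mol.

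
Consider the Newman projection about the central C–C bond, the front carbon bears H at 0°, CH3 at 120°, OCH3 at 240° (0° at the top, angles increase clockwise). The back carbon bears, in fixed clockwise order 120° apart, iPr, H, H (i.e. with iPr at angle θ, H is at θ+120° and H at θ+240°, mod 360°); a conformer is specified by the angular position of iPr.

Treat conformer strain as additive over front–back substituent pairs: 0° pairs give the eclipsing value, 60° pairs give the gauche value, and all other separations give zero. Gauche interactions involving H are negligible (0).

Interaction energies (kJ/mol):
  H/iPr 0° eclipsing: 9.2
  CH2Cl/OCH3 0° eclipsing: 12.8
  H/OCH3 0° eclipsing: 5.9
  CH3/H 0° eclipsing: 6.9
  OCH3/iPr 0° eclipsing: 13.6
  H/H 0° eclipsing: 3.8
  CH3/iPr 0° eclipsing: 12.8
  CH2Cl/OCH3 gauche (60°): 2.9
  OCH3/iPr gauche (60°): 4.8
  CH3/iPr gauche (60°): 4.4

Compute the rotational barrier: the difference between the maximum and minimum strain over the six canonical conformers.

19.9 kJ/mol

iPr at 0° (eclipsed): H(0°)/iPr(0°) eclipsed 9.2; CH3(120°)/H(120°) eclipsed 6.9; OCH3(240°)/H(240°) eclipsed 5.9 → 22.0 kJ/mol.
iPr at 60° (staggered): CH3(120°)/iPr(60°) gauche 4.4 → 4.4 kJ/mol.
iPr at 120° (eclipsed): H(0°)/H(0°) eclipsed 3.8; CH3(120°)/iPr(120°) eclipsed 12.8; OCH3(240°)/H(240°) eclipsed 5.9 → 22.5 kJ/mol.
iPr at 180° (staggered): CH3(120°)/iPr(180°) gauche 4.4; OCH3(240°)/iPr(180°) gauche 4.8 → 9.2 kJ/mol.
iPr at 240° (eclipsed): H(0°)/H(0°) eclipsed 3.8; CH3(120°)/H(120°) eclipsed 6.9; OCH3(240°)/iPr(240°) eclipsed 13.6 → 24.3 kJ/mol.
iPr at 300° (staggered): OCH3(240°)/iPr(300°) gauche 4.8 → 4.8 kJ/mol.
Max at 240° (24.3 kJ/mol), min at 60° (4.4 kJ/mol); barrier = 19.9 kJ/mol.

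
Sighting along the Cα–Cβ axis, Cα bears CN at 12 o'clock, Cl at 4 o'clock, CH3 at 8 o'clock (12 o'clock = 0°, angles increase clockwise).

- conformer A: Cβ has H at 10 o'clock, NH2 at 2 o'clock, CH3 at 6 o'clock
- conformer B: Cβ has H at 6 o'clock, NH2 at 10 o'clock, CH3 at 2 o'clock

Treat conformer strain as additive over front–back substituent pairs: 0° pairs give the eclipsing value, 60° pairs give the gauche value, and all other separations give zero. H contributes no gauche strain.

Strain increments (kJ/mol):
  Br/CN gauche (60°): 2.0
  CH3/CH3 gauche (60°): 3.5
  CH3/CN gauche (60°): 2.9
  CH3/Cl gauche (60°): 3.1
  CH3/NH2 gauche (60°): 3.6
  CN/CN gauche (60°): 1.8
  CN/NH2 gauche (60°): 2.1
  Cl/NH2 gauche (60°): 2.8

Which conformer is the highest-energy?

A is staggered. CN at 0° is gauche with NH2 at 60° (2.1); Cl at 120° is gauche with NH2 at 60° (2.8); Cl at 120° is gauche with CH3 at 180° (3.1); CH3 at 240° is gauche with CH3 at 180° (3.5). Total 11.5 kJ/mol.
B is staggered. CN at 0° is gauche with NH2 at 300° (2.1); CN at 0° is gauche with CH3 at 60° (2.9); Cl at 120° is gauche with CH3 at 60° (3.1); CH3 at 240° is gauche with NH2 at 300° (3.6). Total 11.7 kJ/mol.
B has the highest total (11.7 kJ/mol).

B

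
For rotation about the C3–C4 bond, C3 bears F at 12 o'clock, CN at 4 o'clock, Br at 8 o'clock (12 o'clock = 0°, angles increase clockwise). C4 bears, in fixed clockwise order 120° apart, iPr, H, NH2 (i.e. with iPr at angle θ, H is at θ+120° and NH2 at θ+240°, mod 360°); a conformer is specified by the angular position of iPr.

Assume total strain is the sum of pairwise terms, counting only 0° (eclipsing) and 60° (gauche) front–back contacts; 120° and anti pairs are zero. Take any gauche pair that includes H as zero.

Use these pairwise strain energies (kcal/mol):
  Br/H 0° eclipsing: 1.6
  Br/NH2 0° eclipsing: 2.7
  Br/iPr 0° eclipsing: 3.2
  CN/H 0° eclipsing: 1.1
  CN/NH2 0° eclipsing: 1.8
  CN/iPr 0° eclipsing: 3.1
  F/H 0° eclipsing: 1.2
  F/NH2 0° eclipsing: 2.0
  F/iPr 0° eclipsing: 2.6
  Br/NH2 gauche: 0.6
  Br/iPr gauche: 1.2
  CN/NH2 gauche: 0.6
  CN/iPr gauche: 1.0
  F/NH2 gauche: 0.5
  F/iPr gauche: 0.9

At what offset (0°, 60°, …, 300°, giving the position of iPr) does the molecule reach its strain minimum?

60°

iPr at 0° (eclipsed): F–iPr eclipsed, CN–H eclipsed, Br–NH2 eclipsed; 2.6 + 1.1 + 2.7 = 6.4 kcal/mol.
iPr at 60° (staggered): F–iPr gauche, F–NH2 gauche, CN–iPr gauche, Br–NH2 gauche; 0.9 + 0.5 + 1.0 + 0.6 = 3.0 kcal/mol.
iPr at 120° (eclipsed): F–NH2 eclipsed, CN–iPr eclipsed, Br–H eclipsed; 2.0 + 3.1 + 1.6 = 6.7 kcal/mol.
iPr at 180° (staggered): F–NH2 gauche, CN–iPr gauche, CN–NH2 gauche, Br–iPr gauche; 0.5 + 1.0 + 0.6 + 1.2 = 3.3 kcal/mol.
iPr at 240° (eclipsed): F–H eclipsed, CN–NH2 eclipsed, Br–iPr eclipsed; 1.2 + 1.8 + 3.2 = 6.2 kcal/mol.
iPr at 300° (staggered): F–iPr gauche, CN–NH2 gauche, Br–iPr gauche, Br–NH2 gauche; 0.9 + 0.6 + 1.2 + 0.6 = 3.3 kcal/mol.
The minimum (3.0 kcal/mol) occurs with iPr at 60°.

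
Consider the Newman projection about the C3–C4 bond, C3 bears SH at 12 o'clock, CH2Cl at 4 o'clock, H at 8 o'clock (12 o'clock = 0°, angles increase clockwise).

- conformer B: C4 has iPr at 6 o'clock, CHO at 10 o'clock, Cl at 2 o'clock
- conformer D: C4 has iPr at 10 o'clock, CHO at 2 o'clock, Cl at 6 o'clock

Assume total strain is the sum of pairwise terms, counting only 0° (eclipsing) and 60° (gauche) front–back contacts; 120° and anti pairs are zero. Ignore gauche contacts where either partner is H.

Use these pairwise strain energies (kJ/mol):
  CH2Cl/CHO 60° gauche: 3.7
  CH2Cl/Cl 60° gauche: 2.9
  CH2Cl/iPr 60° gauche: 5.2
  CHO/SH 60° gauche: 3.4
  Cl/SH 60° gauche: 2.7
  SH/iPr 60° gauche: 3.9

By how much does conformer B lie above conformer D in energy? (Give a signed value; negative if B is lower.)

+0.3 kJ/mol

B (staggered): SH(0°)/CHO(300°) gauche 3.4; SH(0°)/Cl(60°) gauche 2.7; CH2Cl(120°)/iPr(180°) gauche 5.2; CH2Cl(120°)/Cl(60°) gauche 2.9 → 14.2 kJ/mol.
D (staggered): SH(0°)/iPr(300°) gauche 3.9; SH(0°)/CHO(60°) gauche 3.4; CH2Cl(120°)/CHO(60°) gauche 3.7; CH2Cl(120°)/Cl(180°) gauche 2.9 → 13.9 kJ/mol.
E(B) − E(D) = 14.2 − 13.9 = +0.3 kJ/mol.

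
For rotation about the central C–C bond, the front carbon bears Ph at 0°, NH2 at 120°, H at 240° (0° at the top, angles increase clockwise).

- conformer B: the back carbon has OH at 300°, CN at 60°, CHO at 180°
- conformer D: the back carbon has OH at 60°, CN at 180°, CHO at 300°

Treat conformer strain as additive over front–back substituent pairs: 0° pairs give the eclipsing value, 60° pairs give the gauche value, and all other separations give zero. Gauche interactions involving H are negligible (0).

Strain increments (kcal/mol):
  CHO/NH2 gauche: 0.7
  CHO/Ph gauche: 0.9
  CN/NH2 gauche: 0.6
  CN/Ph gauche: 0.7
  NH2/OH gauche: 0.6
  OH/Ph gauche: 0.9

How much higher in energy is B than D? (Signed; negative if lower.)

B (staggered): Ph(0°)/OH(300°) gauche 0.9; Ph(0°)/CN(60°) gauche 0.7; NH2(120°)/CN(60°) gauche 0.6; NH2(120°)/CHO(180°) gauche 0.7 → 2.9 kcal/mol.
D (staggered): Ph(0°)/OH(60°) gauche 0.9; Ph(0°)/CHO(300°) gauche 0.9; NH2(120°)/OH(60°) gauche 0.6; NH2(120°)/CN(180°) gauche 0.6 → 3.0 kcal/mol.
E(B) − E(D) = 2.9 − 3.0 = -0.1 kcal/mol.

-0.1 kcal/mol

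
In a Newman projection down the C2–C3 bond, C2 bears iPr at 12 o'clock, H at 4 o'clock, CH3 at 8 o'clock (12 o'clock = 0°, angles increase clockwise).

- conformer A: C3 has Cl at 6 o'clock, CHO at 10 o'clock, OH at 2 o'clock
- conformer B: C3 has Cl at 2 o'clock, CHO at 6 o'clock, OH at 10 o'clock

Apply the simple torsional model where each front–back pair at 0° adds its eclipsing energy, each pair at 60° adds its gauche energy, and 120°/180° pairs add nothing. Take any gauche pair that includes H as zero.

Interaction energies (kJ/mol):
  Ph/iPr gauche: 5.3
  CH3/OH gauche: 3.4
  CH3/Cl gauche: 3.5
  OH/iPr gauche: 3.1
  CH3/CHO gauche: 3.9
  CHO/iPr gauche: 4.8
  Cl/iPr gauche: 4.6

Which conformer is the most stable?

B

A (staggered): iPr(0°)/CHO(300°) gauche 4.8; iPr(0°)/OH(60°) gauche 3.1; CH3(240°)/Cl(180°) gauche 3.5; CH3(240°)/CHO(300°) gauche 3.9 → 15.3 kJ/mol.
B (staggered): iPr(0°)/Cl(60°) gauche 4.6; iPr(0°)/OH(300°) gauche 3.1; CH3(240°)/CHO(180°) gauche 3.9; CH3(240°)/OH(300°) gauche 3.4 → 15.0 kJ/mol.
B has the lowest total (15.0 kJ/mol).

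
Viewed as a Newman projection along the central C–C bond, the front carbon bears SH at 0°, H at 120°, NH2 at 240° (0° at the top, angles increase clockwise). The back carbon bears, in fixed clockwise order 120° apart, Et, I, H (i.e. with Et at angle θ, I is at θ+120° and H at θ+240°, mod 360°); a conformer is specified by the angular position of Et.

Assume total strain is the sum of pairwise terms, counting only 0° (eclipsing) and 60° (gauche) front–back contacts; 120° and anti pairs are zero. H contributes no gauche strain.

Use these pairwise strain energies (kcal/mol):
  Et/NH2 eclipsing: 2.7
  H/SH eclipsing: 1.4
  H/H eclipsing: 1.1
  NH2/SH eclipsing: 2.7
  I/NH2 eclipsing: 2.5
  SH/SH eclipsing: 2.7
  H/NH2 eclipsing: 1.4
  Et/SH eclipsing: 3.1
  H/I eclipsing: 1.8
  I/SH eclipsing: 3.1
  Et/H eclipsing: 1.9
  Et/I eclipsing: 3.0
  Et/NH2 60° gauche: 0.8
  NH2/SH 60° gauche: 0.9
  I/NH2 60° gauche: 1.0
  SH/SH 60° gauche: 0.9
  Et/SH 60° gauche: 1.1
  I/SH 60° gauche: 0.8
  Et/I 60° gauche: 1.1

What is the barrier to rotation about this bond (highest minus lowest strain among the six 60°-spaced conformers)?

Et at 0° is eclipsed. SH at 0° is eclipsed with Et at 0° (3.1); H at 120° is eclipsed with I at 120° (1.8); NH2 at 240° is eclipsed with H at 240° (1.4). Total 6.3 kcal/mol.
Et at 60° is staggered. SH at 0° is gauche with Et at 60° (1.1); NH2 at 240° is gauche with I at 180° (1.0). Total 2.1 kcal/mol.
Et at 120° is eclipsed. SH at 0° is eclipsed with H at 0° (1.4); H at 120° is eclipsed with Et at 120° (1.9); NH2 at 240° is eclipsed with I at 240° (2.5). Total 5.8 kcal/mol.
Et at 180° is staggered. SH at 0° is gauche with I at 300° (0.8); NH2 at 240° is gauche with Et at 180° (0.8); NH2 at 240° is gauche with I at 300° (1.0). Total 2.6 kcal/mol.
Et at 240° is eclipsed. SH at 0° is eclipsed with I at 0° (3.1); H at 120° is eclipsed with H at 120° (1.1); NH2 at 240° is eclipsed with Et at 240° (2.7). Total 6.9 kcal/mol.
Et at 300° is staggered. SH at 0° is gauche with Et at 300° (1.1); SH at 0° is gauche with I at 60° (0.8); NH2 at 240° is gauche with Et at 300° (0.8). Total 2.7 kcal/mol.
Max at 240° (6.9 kcal/mol), min at 60° (2.1 kcal/mol); barrier = 4.8 kcal/mol.

4.8 kcal/mol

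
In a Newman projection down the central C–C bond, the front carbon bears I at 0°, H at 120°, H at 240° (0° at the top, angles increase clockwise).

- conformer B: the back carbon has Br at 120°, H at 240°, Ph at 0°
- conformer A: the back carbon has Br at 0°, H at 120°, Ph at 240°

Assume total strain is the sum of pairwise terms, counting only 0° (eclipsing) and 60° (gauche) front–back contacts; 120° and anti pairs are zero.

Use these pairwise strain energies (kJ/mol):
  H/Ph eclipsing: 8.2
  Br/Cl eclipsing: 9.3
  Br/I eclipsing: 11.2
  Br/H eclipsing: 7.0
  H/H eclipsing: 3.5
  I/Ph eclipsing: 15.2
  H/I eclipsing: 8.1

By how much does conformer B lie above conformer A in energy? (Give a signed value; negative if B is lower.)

B (eclipsed): I(0°)/Ph(0°) eclipsed 15.2; H(120°)/Br(120°) eclipsed 7.0; H(240°)/H(240°) eclipsed 3.5 → 25.7 kJ/mol.
A (eclipsed): I(0°)/Br(0°) eclipsed 11.2; H(120°)/H(120°) eclipsed 3.5; H(240°)/Ph(240°) eclipsed 8.2 → 22.9 kJ/mol.
E(B) − E(A) = 25.7 − 22.9 = +2.8 kJ/mol.

+2.8 kJ/mol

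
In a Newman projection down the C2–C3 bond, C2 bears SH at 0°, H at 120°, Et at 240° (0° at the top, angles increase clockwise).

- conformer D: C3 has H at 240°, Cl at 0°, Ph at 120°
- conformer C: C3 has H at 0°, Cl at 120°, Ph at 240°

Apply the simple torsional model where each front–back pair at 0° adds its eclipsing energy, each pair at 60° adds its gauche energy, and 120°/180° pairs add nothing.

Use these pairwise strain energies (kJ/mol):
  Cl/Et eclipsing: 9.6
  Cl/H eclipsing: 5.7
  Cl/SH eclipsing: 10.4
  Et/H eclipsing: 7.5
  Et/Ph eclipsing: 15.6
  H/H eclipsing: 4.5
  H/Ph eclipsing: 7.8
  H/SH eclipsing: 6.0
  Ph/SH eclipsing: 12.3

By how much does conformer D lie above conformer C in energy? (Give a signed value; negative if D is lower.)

-1.6 kJ/mol

D is eclipsed. SH at 0° is eclipsed with Cl at 0° (10.4); H at 120° is eclipsed with Ph at 120° (7.8); Et at 240° is eclipsed with H at 240° (7.5). Total 25.7 kJ/mol.
C is eclipsed. SH at 0° is eclipsed with H at 0° (6.0); H at 120° is eclipsed with Cl at 120° (5.7); Et at 240° is eclipsed with Ph at 240° (15.6). Total 27.3 kJ/mol.
E(D) − E(C) = 25.7 − 27.3 = -1.6 kJ/mol.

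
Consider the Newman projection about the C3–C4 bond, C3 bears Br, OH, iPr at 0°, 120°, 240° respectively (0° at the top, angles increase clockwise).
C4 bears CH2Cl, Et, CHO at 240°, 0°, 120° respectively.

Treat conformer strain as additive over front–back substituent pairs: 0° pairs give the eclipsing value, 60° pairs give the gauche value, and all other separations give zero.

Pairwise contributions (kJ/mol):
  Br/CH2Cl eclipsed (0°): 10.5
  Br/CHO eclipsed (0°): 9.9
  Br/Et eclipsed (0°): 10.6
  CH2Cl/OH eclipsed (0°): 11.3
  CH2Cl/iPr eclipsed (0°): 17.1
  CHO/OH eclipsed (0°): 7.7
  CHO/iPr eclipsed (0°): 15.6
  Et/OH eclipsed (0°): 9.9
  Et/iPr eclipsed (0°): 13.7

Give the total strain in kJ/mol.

35.4 kJ/mol

This conformer (eclipsed): Br(0°)/Et(0°) eclipsed 10.6; OH(120°)/CHO(120°) eclipsed 7.7; iPr(240°)/CH2Cl(240°) eclipsed 17.1 → 35.4 kJ/mol.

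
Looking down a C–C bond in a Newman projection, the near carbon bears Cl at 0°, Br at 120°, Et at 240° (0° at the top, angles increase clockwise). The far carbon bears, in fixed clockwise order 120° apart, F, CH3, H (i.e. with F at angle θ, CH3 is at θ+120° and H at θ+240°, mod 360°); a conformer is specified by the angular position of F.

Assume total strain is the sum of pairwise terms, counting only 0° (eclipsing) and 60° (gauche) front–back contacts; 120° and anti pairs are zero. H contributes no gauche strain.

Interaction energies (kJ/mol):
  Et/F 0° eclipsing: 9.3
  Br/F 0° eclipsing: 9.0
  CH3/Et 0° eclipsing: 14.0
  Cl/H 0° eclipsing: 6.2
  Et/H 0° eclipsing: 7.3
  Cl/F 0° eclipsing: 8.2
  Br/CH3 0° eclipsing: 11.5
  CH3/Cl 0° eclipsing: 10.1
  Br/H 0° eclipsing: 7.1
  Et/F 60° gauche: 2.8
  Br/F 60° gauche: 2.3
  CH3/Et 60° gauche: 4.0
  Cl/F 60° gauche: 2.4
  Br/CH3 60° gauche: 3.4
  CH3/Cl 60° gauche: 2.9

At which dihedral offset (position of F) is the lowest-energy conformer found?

300°

F at 0° (eclipsed): Cl(0°)/F(0°) eclipsed 8.2; Br(120°)/CH3(120°) eclipsed 11.5; Et(240°)/H(240°) eclipsed 7.3 → 27.0 kJ/mol.
F at 60° (staggered): Cl(0°)/F(60°) gauche 2.4; Br(120°)/F(60°) gauche 2.3; Br(120°)/CH3(180°) gauche 3.4; Et(240°)/CH3(180°) gauche 4.0 → 12.1 kJ/mol.
F at 120° (eclipsed): Cl(0°)/H(0°) eclipsed 6.2; Br(120°)/F(120°) eclipsed 9.0; Et(240°)/CH3(240°) eclipsed 14.0 → 29.2 kJ/mol.
F at 180° (staggered): Cl(0°)/CH3(300°) gauche 2.9; Br(120°)/F(180°) gauche 2.3; Et(240°)/F(180°) gauche 2.8; Et(240°)/CH3(300°) gauche 4.0 → 12.0 kJ/mol.
F at 240° (eclipsed): Cl(0°)/CH3(0°) eclipsed 10.1; Br(120°)/H(120°) eclipsed 7.1; Et(240°)/F(240°) eclipsed 9.3 → 26.5 kJ/mol.
F at 300° (staggered): Cl(0°)/F(300°) gauche 2.4; Cl(0°)/CH3(60°) gauche 2.9; Br(120°)/CH3(60°) gauche 3.4; Et(240°)/F(300°) gauche 2.8 → 11.5 kJ/mol.
The minimum (11.5 kJ/mol) occurs with F at 300°.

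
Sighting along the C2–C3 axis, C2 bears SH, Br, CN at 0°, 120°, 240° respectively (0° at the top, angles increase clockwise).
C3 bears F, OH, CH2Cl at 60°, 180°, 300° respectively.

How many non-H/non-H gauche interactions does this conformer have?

Non-H gauche pairs: SH(0°)/F(60°); SH(0°)/CH2Cl(300°); Br(120°)/F(60°); Br(120°)/OH(180°); CN(240°)/OH(180°); CN(240°)/CH2Cl(300°) — 6 interactions.

6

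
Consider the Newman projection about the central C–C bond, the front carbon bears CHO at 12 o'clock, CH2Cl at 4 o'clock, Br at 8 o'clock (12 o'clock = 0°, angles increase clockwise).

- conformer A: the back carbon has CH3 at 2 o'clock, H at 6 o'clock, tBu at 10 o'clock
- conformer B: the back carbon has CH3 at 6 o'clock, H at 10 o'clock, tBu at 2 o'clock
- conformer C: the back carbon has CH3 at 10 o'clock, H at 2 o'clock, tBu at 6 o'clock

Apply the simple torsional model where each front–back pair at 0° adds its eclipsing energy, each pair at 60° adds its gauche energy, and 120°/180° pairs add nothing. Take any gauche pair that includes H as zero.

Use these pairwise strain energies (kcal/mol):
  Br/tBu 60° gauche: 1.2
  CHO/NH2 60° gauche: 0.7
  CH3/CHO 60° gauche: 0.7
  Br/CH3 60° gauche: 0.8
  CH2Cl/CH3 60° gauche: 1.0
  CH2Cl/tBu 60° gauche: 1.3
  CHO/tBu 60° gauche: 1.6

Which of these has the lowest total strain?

A (staggered): CHO–CH3 gauche, CHO–tBu gauche, CH2Cl–CH3 gauche, Br–tBu gauche; 0.7 + 1.6 + 1.0 + 1.2 = 4.5 kcal/mol.
B (staggered): CHO–tBu gauche, CH2Cl–CH3 gauche, CH2Cl–tBu gauche, Br–CH3 gauche; 1.6 + 1.0 + 1.3 + 0.8 = 4.7 kcal/mol.
C (staggered): CHO–CH3 gauche, CH2Cl–tBu gauche, Br–CH3 gauche, Br–tBu gauche; 0.7 + 1.3 + 0.8 + 1.2 = 4.0 kcal/mol.
C has the lowest total (4.0 kcal/mol).

C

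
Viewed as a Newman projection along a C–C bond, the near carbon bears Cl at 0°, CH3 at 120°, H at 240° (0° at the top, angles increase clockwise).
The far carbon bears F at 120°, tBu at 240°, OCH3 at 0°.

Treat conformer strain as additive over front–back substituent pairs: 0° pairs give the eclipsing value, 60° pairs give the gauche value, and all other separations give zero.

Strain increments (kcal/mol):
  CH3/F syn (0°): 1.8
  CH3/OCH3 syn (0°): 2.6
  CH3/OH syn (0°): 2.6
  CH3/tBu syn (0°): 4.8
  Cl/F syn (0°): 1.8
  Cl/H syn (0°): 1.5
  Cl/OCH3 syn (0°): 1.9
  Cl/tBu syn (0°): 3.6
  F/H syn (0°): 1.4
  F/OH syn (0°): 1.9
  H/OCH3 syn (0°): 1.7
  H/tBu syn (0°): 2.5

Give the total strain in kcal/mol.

6.2 kcal/mol

This conformer (eclipsed): Cl–OCH3 eclipsed, CH3–F eclipsed, H–tBu eclipsed; 1.9 + 1.8 + 2.5 = 6.2 kcal/mol.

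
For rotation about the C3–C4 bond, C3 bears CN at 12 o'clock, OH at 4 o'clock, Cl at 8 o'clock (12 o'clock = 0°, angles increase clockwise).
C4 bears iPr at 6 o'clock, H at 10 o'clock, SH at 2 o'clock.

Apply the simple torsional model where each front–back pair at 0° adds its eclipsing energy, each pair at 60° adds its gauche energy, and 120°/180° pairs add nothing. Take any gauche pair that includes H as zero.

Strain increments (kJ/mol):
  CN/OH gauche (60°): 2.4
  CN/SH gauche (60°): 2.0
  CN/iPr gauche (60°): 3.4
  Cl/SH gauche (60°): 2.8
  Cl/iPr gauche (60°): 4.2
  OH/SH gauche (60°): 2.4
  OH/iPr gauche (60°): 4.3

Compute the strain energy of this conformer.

This conformer (staggered): CN–SH gauche, OH–iPr gauche, OH–SH gauche, Cl–iPr gauche; 2.0 + 4.3 + 2.4 + 4.2 = 12.9 kJ/mol.

12.9 kJ/mol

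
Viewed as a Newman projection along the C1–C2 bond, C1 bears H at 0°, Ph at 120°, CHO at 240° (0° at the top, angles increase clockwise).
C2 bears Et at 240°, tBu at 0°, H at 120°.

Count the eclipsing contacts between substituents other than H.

1

Non-H eclipsing pairs: CHO(240°)/Et(240°) — 1 interaction.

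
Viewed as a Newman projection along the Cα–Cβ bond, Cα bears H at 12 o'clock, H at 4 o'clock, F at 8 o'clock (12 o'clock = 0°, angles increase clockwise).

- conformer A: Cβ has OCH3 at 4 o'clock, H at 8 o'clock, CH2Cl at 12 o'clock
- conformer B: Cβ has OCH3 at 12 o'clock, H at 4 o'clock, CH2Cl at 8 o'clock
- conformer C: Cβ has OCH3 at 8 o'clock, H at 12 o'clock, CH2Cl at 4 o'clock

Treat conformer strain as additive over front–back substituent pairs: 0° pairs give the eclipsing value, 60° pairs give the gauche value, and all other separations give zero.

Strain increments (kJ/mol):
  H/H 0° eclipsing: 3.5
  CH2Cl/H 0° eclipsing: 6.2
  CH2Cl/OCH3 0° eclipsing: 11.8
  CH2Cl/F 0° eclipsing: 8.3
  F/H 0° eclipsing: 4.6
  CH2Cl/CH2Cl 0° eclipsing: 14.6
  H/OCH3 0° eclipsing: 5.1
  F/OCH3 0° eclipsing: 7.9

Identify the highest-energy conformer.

A is eclipsed. H at 0° is eclipsed with CH2Cl at 0° (6.2); H at 120° is eclipsed with OCH3 at 120° (5.1); F at 240° is eclipsed with H at 240° (4.6). Total 15.9 kJ/mol.
B is eclipsed. H at 0° is eclipsed with OCH3 at 0° (5.1); H at 120° is eclipsed with H at 120° (3.5); F at 240° is eclipsed with CH2Cl at 240° (8.3). Total 16.9 kJ/mol.
C is eclipsed. H at 0° is eclipsed with H at 0° (3.5); H at 120° is eclipsed with CH2Cl at 120° (6.2); F at 240° is eclipsed with OCH3 at 240° (7.9). Total 17.6 kJ/mol.
C has the highest total (17.6 kJ/mol).

C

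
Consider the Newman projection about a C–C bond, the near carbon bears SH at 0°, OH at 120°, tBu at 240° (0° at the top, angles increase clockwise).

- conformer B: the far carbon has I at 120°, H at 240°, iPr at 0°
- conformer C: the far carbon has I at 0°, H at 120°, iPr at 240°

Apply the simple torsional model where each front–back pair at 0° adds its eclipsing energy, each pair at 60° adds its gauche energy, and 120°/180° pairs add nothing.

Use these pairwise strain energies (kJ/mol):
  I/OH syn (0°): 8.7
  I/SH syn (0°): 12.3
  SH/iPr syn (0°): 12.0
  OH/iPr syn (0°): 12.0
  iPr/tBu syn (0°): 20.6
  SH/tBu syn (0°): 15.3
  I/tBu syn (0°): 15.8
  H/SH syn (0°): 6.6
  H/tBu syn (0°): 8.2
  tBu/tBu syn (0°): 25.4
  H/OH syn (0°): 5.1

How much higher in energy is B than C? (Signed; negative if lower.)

-9.1 kJ/mol

B (eclipsed): SH(0°)/iPr(0°) eclipsed 12.0; OH(120°)/I(120°) eclipsed 8.7; tBu(240°)/H(240°) eclipsed 8.2 → 28.9 kJ/mol.
C (eclipsed): SH(0°)/I(0°) eclipsed 12.3; OH(120°)/H(120°) eclipsed 5.1; tBu(240°)/iPr(240°) eclipsed 20.6 → 38.0 kJ/mol.
E(B) − E(C) = 28.9 − 38.0 = -9.1 kJ/mol.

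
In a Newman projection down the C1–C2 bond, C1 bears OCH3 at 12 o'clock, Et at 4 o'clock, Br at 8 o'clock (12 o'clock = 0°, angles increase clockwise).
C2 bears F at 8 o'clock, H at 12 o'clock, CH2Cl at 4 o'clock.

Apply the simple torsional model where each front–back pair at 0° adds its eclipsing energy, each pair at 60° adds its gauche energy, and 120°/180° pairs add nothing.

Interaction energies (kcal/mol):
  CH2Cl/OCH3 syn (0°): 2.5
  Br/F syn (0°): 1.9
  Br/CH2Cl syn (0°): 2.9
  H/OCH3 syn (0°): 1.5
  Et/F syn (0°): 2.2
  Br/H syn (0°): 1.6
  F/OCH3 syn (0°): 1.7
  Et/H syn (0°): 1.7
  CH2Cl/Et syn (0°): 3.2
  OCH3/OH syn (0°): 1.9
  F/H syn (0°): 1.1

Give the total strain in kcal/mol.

6.6 kcal/mol

This conformer is eclipsed. OCH3 at 0° is eclipsed with H at 0° (1.5); Et at 120° is eclipsed with CH2Cl at 120° (3.2); Br at 240° is eclipsed with F at 240° (1.9). Total 6.6 kcal/mol.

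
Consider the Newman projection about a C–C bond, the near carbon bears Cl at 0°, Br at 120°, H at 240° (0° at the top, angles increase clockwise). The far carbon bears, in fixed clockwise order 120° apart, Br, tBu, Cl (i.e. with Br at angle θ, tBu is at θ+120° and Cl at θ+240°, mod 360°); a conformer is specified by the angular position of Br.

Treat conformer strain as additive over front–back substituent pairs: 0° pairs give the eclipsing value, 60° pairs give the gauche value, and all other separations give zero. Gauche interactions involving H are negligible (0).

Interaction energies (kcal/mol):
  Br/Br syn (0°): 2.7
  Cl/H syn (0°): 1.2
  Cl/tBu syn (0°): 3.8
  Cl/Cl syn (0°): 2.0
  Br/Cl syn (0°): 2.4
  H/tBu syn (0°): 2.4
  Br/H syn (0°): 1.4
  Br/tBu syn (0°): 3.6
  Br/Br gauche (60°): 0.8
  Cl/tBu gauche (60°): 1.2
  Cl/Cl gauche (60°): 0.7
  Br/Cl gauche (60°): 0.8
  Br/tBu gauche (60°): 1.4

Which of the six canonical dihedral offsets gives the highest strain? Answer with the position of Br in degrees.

Br at 0° (eclipsed): Cl–Br eclipsed, Br–tBu eclipsed, H–Cl eclipsed; 2.4 + 3.6 + 1.2 = 7.2 kcal/mol.
Br at 60° (staggered): Cl–Br gauche, Cl–Cl gauche, Br–Br gauche, Br–tBu gauche; 0.8 + 0.7 + 0.8 + 1.4 = 3.7 kcal/mol.
Br at 120° (eclipsed): Cl–Cl eclipsed, Br–Br eclipsed, H–tBu eclipsed; 2.0 + 2.7 + 2.4 = 7.1 kcal/mol.
Br at 180° (staggered): Cl–tBu gauche, Cl–Cl gauche, Br–Br gauche, Br–Cl gauche; 1.2 + 0.7 + 0.8 + 0.8 = 3.5 kcal/mol.
Br at 240° (eclipsed): Cl–tBu eclipsed, Br–Cl eclipsed, H–Br eclipsed; 3.8 + 2.4 + 1.4 = 7.6 kcal/mol.
Br at 300° (staggered): Cl–Br gauche, Cl–tBu gauche, Br–tBu gauche, Br–Cl gauche; 0.8 + 1.2 + 1.4 + 0.8 = 4.2 kcal/mol.
The maximum (7.6 kcal/mol) occurs with Br at 240°.

240°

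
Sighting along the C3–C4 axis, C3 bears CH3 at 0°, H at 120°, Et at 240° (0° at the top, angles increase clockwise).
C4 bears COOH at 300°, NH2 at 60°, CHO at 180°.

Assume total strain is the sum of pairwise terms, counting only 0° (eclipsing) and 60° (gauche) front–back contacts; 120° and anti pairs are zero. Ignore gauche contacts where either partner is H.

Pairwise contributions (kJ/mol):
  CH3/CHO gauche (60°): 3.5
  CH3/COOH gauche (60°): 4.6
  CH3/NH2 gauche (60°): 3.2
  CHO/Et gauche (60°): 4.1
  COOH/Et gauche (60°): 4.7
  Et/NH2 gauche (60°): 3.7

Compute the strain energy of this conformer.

16.6 kJ/mol

This conformer is staggered. CH3 at 0° is gauche with COOH at 300° (4.6); CH3 at 0° is gauche with NH2 at 60° (3.2); Et at 240° is gauche with COOH at 300° (4.7); Et at 240° is gauche with CHO at 180° (4.1). Total 16.6 kJ/mol.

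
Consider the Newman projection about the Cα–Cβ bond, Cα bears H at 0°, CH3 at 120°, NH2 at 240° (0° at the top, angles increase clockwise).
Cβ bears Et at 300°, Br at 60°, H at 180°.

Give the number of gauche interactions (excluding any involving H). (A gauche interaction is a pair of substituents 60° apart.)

Non-H gauche pairs: CH3(120°)/Br(60°); NH2(240°)/Et(300°) — 2 interactions.

2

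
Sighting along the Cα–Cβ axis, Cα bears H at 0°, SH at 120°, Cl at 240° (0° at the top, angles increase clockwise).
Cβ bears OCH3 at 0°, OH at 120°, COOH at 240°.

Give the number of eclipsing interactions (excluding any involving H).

Non-H eclipsing pairs: SH(120°)/OH(120°); Cl(240°)/COOH(240°) — 2 interactions.

2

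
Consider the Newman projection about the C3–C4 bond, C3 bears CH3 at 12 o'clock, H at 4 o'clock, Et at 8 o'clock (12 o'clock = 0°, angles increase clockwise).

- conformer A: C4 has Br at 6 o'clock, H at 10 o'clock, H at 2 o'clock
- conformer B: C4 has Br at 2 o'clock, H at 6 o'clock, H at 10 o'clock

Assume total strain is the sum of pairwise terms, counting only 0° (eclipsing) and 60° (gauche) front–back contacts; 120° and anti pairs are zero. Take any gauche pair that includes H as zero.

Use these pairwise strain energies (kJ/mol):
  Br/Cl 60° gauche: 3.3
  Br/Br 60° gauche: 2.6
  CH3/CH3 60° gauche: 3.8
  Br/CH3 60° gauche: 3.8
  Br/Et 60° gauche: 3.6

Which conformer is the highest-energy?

A (staggered): Et(240°)/Br(180°) gauche 3.6 → 3.6 kJ/mol.
B (staggered): CH3(0°)/Br(60°) gauche 3.8 → 3.8 kJ/mol.
B has the highest total (3.8 kJ/mol).

B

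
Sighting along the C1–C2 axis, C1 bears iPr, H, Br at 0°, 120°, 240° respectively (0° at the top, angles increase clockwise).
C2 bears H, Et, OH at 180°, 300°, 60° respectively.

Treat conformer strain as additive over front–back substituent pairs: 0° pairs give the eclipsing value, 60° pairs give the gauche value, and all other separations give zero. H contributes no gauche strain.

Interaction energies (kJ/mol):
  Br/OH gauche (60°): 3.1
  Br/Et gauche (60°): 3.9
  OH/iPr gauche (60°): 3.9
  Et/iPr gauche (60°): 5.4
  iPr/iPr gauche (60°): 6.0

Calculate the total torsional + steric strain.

This conformer (staggered): iPr–Et gauche, iPr–OH gauche, Br–Et gauche; 5.4 + 3.9 + 3.9 = 13.2 kJ/mol.

13.2 kJ/mol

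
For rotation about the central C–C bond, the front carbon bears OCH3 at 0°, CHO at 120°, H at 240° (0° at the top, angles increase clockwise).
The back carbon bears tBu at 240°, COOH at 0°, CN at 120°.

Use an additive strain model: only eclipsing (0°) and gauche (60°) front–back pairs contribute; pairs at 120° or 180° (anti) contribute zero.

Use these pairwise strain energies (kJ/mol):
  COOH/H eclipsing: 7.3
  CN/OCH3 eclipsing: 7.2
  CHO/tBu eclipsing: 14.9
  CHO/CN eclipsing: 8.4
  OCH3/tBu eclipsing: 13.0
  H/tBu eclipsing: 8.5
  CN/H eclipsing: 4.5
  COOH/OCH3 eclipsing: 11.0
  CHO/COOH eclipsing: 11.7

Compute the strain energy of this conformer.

This conformer is eclipsed. OCH3 at 0° is eclipsed with COOH at 0° (11.0); CHO at 120° is eclipsed with CN at 120° (8.4); H at 240° is eclipsed with tBu at 240° (8.5). Total 27.9 kJ/mol.

27.9 kJ/mol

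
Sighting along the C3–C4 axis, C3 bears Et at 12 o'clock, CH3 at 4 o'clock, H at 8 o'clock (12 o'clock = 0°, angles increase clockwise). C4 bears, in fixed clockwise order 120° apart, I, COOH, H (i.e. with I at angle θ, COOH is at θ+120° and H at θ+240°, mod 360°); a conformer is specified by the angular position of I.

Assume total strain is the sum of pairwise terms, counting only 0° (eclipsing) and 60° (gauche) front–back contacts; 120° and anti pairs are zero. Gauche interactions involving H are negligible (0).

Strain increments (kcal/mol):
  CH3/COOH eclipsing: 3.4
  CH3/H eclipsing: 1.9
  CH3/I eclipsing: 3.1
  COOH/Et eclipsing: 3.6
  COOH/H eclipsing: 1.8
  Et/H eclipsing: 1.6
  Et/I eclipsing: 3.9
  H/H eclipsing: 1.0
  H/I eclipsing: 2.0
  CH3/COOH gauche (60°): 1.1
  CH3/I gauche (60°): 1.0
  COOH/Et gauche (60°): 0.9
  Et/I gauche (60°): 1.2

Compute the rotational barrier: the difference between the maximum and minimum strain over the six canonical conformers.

6.4 kcal/mol

I at 0° is eclipsed. Et at 0° is eclipsed with I at 0° (3.9); CH3 at 120° is eclipsed with COOH at 120° (3.4); H at 240° is eclipsed with H at 240° (1.0). Total 8.3 kcal/mol.
I at 60° is staggered. Et at 0° is gauche with I at 60° (1.2); CH3 at 120° is gauche with I at 60° (1.0); CH3 at 120° is gauche with COOH at 180° (1.1). Total 3.3 kcal/mol.
I at 120° is eclipsed. Et at 0° is eclipsed with H at 0° (1.6); CH3 at 120° is eclipsed with I at 120° (3.1); H at 240° is eclipsed with COOH at 240° (1.8). Total 6.5 kcal/mol.
I at 180° is staggered. Et at 0° is gauche with COOH at 300° (0.9); CH3 at 120° is gauche with I at 180° (1.0). Total 1.9 kcal/mol.
I at 240° is eclipsed. Et at 0° is eclipsed with COOH at 0° (3.6); CH3 at 120° is eclipsed with H at 120° (1.9); H at 240° is eclipsed with I at 240° (2.0). Total 7.5 kcal/mol.
I at 300° is staggered. Et at 0° is gauche with I at 300° (1.2); Et at 0° is gauche with COOH at 60° (0.9); CH3 at 120° is gauche with COOH at 60° (1.1). Total 3.2 kcal/mol.
Max at 0° (8.3 kcal/mol), min at 180° (1.9 kcal/mol); barrier = 6.4 kcal/mol.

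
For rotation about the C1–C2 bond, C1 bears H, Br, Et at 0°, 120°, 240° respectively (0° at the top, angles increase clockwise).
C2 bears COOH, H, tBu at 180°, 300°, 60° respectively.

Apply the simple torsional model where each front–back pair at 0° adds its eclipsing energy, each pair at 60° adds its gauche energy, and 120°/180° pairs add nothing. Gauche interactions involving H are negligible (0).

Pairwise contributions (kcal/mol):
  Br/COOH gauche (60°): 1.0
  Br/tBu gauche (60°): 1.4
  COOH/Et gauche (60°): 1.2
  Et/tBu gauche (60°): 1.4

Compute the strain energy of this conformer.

This conformer (staggered): Br(120°)/COOH(180°) gauche 1.0; Br(120°)/tBu(60°) gauche 1.4; Et(240°)/COOH(180°) gauche 1.2 → 3.6 kcal/mol.

3.6 kcal/mol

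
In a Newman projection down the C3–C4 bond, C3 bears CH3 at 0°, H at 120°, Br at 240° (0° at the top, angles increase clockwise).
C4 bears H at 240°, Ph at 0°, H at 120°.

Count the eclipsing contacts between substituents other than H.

Non-H eclipsing pairs: CH3(0°)/Ph(0°) — 1 interaction.

1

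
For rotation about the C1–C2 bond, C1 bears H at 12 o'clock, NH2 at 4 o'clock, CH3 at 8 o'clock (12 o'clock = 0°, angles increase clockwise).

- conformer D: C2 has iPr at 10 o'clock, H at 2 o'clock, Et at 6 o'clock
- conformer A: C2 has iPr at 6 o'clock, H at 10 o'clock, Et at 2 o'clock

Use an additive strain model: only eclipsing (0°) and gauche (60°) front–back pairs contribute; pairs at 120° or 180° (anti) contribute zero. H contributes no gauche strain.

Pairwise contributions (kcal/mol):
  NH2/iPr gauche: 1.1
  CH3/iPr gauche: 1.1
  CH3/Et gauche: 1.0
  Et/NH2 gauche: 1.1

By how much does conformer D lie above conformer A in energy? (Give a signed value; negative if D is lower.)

D (staggered): NH2(120°)/Et(180°) gauche 1.1; CH3(240°)/iPr(300°) gauche 1.1; CH3(240°)/Et(180°) gauche 1.0 → 3.2 kcal/mol.
A (staggered): NH2(120°)/iPr(180°) gauche 1.1; NH2(120°)/Et(60°) gauche 1.1; CH3(240°)/iPr(180°) gauche 1.1 → 3.3 kcal/mol.
E(D) − E(A) = 3.2 − 3.3 = -0.1 kcal/mol.

-0.1 kcal/mol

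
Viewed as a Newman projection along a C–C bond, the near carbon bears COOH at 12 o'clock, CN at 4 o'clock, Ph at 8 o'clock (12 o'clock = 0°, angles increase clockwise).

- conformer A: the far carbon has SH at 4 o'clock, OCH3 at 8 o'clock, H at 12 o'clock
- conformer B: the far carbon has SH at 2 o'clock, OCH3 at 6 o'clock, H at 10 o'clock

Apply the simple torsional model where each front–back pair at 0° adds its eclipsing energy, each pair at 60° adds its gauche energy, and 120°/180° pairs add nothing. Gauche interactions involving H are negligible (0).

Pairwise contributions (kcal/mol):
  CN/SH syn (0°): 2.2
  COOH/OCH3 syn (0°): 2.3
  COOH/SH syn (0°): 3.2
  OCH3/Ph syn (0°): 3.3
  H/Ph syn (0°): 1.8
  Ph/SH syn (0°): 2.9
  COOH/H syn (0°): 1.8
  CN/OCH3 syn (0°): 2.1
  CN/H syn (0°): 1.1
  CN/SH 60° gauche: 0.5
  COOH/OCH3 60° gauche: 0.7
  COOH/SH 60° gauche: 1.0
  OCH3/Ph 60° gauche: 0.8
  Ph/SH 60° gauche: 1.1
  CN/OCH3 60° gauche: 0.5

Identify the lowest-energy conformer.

B

A (eclipsed): COOH–H eclipsed, CN–SH eclipsed, Ph–OCH3 eclipsed; 1.8 + 2.2 + 3.3 = 7.3 kcal/mol.
B (staggered): COOH–SH gauche, CN–SH gauche, CN–OCH3 gauche, Ph–OCH3 gauche; 1.0 + 0.5 + 0.5 + 0.8 = 2.8 kcal/mol.
B has the lowest total (2.8 kcal/mol).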